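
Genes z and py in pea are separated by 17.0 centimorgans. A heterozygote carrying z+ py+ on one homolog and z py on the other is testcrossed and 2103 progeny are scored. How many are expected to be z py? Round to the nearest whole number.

873

A map distance of 17.0 centimorgans corresponds to a recombination frequency of 0.170.
The F1 is z+ py+ / z py, so z py is a parental gamete class with expected frequency (1 − r)/2 = 0.830/2 = 0.4150.
Expected number = 0.4150 × 2103 = 872.75 ≈ 873.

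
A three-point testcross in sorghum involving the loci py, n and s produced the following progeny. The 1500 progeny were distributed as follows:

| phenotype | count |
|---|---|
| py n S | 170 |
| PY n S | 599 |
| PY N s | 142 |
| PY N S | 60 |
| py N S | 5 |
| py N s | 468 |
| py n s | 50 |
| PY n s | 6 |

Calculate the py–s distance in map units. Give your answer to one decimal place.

21.5 map units

The two most frequent reciprocal classes, py N s and PY n S, are the parental types, so the F1 was py N s / PY n S.
The two rarest classes, py N S and PY n s, are the double crossovers. Comparing them with the parentals, only the s allele has switched, so s is the middle locus and the order is n – s – py.
Crossovers in the s–py interval produce the single-crossover classes PY N s and py n S (142 + 170 = 312) plus the double crossovers (11).
RF(s–py) = (312 + 11) / 1500 = 323/1500 = 0.2153 → 21.5 map units.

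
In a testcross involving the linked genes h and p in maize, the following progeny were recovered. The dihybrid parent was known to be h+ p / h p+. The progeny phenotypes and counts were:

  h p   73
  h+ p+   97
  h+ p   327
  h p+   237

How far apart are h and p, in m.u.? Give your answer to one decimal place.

The recombinant classes are h+ p+ and h p: 97 + 73 = 170.
Recombination frequency = 170/734 = 0.2316 ≈ 23.2%, i.e. 23.2 m.u.

23.2 m.u.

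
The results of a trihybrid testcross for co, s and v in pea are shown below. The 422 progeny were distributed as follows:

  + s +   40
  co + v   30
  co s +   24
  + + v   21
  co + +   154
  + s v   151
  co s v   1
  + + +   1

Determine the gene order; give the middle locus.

co

The two most frequent reciprocal classes, + s v and co + +, are the parental types, so the F1 was + s v / co + +.
The two rarest classes, co s v and + + +, are the double crossovers. Comparing them with the parentals, only the co allele has switched, so co is the middle locus and the order is v – co – s.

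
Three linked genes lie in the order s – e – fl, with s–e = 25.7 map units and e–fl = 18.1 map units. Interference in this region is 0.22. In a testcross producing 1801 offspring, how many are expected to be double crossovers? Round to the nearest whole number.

65

Map distances give recombination frequencies of 0.257 and 0.181 for the two intervals.
With interference 0.22 (so coincidence = 0.78), expected double-crossover frequency = 0.257 × 0.181 × 0.78 = 0.03628.
Expected number = 0.03628 × 1801 = 65.35 ≈ 65.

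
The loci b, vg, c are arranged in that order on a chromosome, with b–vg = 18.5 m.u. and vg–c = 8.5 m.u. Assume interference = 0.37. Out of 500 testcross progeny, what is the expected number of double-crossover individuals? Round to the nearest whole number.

Map distances give recombination frequencies of 0.185 and 0.085 for the two intervals.
With interference 0.37 (so coincidence = 0.63), expected double-crossover frequency = 0.185 × 0.085 × 0.63 = 0.00991.
Expected number = 0.00991 × 500 = 4.95 ≈ 5.

5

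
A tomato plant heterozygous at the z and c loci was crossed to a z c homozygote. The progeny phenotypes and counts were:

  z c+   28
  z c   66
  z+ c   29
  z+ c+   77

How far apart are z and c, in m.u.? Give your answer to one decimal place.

28.5 m.u.

The two most frequent classes, z+ c+ (77) and z c (66), are the parental types, so the F1 was z+ c+ / z c.
The recombinant classes are z+ c and z c+: 29 + 28 = 57.
Recombination frequency = 57/200 = 0.2850 ≈ 28.5%, i.e. 28.5 m.u.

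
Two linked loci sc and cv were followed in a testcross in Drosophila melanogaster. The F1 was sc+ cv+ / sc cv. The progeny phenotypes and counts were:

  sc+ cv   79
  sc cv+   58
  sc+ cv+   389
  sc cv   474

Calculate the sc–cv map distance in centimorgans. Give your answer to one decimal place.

13.7 centimorgans

The recombinant classes are sc+ cv and sc cv+: 79 + 58 = 137.
Recombination frequency = 137/1000 = 0.1370 ≈ 13.7%, i.e. 13.7 centimorgans.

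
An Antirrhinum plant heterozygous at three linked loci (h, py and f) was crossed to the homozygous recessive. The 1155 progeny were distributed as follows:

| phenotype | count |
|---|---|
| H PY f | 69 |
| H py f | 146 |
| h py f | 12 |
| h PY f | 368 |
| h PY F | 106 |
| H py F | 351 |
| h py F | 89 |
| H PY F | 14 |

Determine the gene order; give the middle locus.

py

The two most frequent reciprocal classes, h PY f and H py F, are the parental types, so the F1 was h PY f / H py F.
The two rarest classes, h py f and H PY F, are the double crossovers. Comparing them with the parentals, only the py allele has switched, so py is the middle locus and the order is h – py – f.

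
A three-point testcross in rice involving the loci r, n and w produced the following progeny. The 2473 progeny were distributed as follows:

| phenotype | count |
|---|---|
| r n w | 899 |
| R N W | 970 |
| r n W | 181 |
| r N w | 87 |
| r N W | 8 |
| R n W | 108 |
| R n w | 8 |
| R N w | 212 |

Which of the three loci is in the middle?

The two most frequent reciprocal classes, r n w and R N W, are the parental types, so the F1 was r n w / R N W.
The two rarest classes, R n w and r N W, are the double crossovers. Comparing them with the parentals, only the r allele has switched, so r is the middle locus and the order is n – r – w.

r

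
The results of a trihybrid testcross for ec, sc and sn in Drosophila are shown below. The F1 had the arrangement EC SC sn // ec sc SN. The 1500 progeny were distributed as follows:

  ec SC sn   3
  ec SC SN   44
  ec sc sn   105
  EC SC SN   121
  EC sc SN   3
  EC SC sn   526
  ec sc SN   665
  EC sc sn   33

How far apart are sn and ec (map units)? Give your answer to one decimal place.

The two rarest classes, ec SC sn and EC sc SN, are the double crossovers. Comparing them with the parentals, only the ec allele has switched, so ec is the middle locus and the order is sc – ec – sn.
Crossovers in the ec–sn interval produce the single-crossover classes EC SC SN and ec sc sn (121 + 105 = 226) plus the double crossovers (6).
RF(ec–sn) = (226 + 6) / 1500 = 232/1500 = 0.1547 → 15.5 map units.

15.5 map units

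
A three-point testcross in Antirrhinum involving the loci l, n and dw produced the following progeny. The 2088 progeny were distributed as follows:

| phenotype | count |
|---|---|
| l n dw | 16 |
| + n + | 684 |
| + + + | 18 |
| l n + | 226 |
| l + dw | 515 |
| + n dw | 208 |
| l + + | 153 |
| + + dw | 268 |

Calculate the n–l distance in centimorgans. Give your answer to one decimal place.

The two most frequent reciprocal classes, + n + and l + dw, are the parental types, so the F1 was + n + / l + dw.
The two rarest classes, + + + and l n dw, are the double crossovers. Comparing them with the parentals, only the n allele has switched, so n is the middle locus and the order is l – n – dw.
Crossovers in the l–n interval produce the single-crossover classes l n + and + + dw (226 + 268 = 494) plus the double crossovers (34).
RF(l–n) = (494 + 34) / 2088 = 528/2088 = 0.2529 → 25.3 centimorgans.

25.3 centimorgans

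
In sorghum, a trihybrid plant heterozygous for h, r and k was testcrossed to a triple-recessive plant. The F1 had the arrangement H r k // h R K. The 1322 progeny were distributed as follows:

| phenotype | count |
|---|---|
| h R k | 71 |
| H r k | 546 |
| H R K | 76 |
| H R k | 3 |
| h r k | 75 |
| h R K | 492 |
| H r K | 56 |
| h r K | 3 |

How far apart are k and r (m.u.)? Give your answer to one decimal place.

10.1 m.u.

The two rarest classes, H R k and h r K, are the double crossovers. Comparing them with the parentals, only the r allele has switched, so r is the middle locus and the order is h – r – k.
Crossovers in the r–k interval produce the single-crossover classes H r K and h R k (56 + 71 = 127) plus the double crossovers (6).
RF(r–k) = (127 + 6) / 1322 = 133/1322 = 0.1006 → 10.1 m.u.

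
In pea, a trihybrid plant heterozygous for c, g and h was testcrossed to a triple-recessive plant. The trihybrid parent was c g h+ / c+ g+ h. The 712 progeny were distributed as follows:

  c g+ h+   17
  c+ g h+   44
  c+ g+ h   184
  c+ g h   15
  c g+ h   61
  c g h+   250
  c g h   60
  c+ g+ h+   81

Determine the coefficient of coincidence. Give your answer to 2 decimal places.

0.96

The two rarest classes, c g+ h+ and c+ g h, are the double crossovers. Comparing them with the parentals, only the g allele has switched, so g is the middle locus and the order is c – g – h.
c–g: (105 + 32)/712 = 0.1924; g–h: (141 + 32)/712 = 0.2430.
Expected DCO frequency = 0.1924 × 0.2430 ≈ 0.04675; observed = 32/712 ≈ 0.04494.
Coefficient of coincidence = 0.04494/0.04675 ≈ 0.96.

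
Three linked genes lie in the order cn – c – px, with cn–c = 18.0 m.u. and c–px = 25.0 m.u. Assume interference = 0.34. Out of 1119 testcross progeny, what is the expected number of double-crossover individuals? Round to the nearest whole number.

Map distances give recombination frequencies of 0.180 and 0.250 for the two intervals.
With interference 0.34 (so coincidence = 0.66), expected double-crossover frequency = 0.180 × 0.250 × 0.66 = 0.02970.
Expected number = 0.02970 × 1119 = 33.23 ≈ 33.

33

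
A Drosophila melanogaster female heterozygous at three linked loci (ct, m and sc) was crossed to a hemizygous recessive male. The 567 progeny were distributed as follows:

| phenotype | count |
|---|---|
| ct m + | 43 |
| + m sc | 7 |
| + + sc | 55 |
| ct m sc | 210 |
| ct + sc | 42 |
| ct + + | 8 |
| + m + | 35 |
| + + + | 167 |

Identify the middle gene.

The two most frequent reciprocal classes, + + + and ct m sc, are the parental types, so the F1 was + + + / ct m sc.
The two rarest classes, ct + + and + m sc, are the double crossovers. Comparing them with the parentals, only the ct allele has switched, so ct is the middle locus and the order is sc – ct – m.

ct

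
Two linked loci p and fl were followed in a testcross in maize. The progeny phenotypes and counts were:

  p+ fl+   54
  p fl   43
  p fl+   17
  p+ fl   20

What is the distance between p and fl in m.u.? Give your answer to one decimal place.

27.6 m.u.

The two most frequent classes, p+ fl+ (54) and p fl (43), are the parental types, so the F1 was p+ fl+ / p fl.
The recombinant classes are p+ fl and p fl+: 20 + 17 = 37.
Recombination frequency = 37/134 = 0.2761 ≈ 27.6%, i.e. 27.6 m.u.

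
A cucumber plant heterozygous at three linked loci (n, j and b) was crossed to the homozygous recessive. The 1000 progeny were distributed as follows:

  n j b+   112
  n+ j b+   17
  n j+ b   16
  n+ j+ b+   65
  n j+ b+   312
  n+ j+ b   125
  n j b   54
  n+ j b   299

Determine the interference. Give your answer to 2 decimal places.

0.20

The two most frequent reciprocal classes, n j+ b+ and n+ j b, are the parental types, so the F1 was n j+ b+ / n+ j b.
The two rarest classes, n j+ b and n+ j b+, are the double crossovers. Comparing them with the parentals, only the b allele has switched, so b is the middle locus and the order is n – b – j.
n–b: (119 + 33)/1000 = 0.1520; b–j: (237 + 33)/1000 = 0.2700.
Expected DCO frequency = 0.1520 × 0.2700 ≈ 0.04104; observed = 33/1000 ≈ 0.03300.
Coefficient of coincidence = 0.03300/0.04104 ≈ 0.80; interference = 1 − 0.80 = 0.20.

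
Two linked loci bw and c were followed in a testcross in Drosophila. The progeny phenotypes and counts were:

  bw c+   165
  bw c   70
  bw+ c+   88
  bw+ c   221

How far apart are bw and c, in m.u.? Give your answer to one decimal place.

The two most frequent classes, bw+ c (221) and bw c+ (165), are the parental types, so the F1 was bw+ c / bw c+.
The recombinant classes are bw+ c+ and bw c: 88 + 70 = 158.
Recombination frequency = 158/544 = 0.2904 ≈ 29.0%, i.e. 29.0 m.u.

29.0 m.u.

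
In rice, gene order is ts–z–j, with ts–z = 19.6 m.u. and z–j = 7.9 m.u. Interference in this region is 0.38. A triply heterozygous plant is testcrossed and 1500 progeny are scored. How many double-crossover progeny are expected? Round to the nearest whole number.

Map distances give recombination frequencies of 0.196 and 0.079 for the two intervals.
With interference 0.38 (so coincidence = 0.62), expected double-crossover frequency = 0.196 × 0.079 × 0.62 = 0.00960.
Expected number = 0.00960 × 1500 = 14.40 ≈ 14.

14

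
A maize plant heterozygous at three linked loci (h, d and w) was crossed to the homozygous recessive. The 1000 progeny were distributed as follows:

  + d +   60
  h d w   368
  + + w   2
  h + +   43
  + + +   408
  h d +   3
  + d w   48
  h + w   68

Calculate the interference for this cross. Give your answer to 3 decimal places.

0.608

The two most frequent reciprocal classes, + + + and h d w, are the parental types, so the F1 was + + + / h d w.
The two rarest classes, + + w and h d +, are the double crossovers. Comparing them with the parentals, only the w allele has switched, so w is the middle locus and the order is d – w – h.
d–w: (128 + 5)/1000 = 0.1330; w–h: (91 + 5)/1000 = 0.0960.
Expected DCO frequency = 0.1330 × 0.0960 ≈ 0.01277; observed = 5/1000 ≈ 0.00500.
Coefficient of coincidence = 0.00500/0.01277 ≈ 0.392; interference = 1 − 0.392 = 0.608.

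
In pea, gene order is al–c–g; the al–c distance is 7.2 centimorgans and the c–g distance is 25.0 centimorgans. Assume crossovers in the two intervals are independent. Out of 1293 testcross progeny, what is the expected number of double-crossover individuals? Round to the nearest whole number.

23

Map distances give recombination frequencies of 0.072 and 0.250 for the two intervals.
With no interference, expected double-crossover frequency = 0.072 × 0.250 = 0.01800.
Expected number = 0.01800 × 1293 = 23.27 ≈ 23.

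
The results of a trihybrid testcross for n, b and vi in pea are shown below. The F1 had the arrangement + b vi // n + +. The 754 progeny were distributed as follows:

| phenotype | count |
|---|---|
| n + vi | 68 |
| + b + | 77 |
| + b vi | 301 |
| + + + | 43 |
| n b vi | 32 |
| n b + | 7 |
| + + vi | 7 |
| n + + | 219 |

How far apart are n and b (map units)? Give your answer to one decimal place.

11.8 map units

The two rarest classes, + + vi and n b +, are the double crossovers. Comparing them with the parentals, only the b allele has switched, so b is the middle locus and the order is n – b – vi.
Crossovers in the n–b interval produce the single-crossover classes n b vi and + + + (32 + 43 = 75) plus the double crossovers (14).
RF(n–b) = (75 + 14) / 754 = 89/754 = 0.1180 → 11.8 map units.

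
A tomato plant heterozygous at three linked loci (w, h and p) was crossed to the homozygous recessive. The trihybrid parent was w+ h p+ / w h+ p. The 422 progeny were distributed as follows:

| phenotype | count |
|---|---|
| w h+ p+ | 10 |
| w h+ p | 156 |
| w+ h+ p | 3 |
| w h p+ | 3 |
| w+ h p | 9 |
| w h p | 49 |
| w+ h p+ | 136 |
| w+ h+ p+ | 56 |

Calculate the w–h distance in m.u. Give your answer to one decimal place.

The two rarest classes, w h p+ and w+ h+ p, are the double crossovers. Comparing them with the parentals, only the w allele has switched, so w is the middle locus and the order is p – w – h.
Crossovers in the w–h interval produce the single-crossover classes w+ h+ p+ and w h p (56 + 49 = 105) plus the double crossovers (6).
RF(w–h) = (105 + 6) / 422 = 111/422 = 0.2630 → 26.3 m.u.

26.3 m.u.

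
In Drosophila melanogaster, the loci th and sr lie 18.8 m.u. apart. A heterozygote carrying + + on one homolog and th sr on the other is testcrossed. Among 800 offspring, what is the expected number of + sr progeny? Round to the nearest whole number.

75

A map distance of 18.8 m.u. corresponds to a recombination frequency of 0.188.
The F1 is + + / th sr, so + sr is a recombinant gamete class with expected frequency r/2 = 0.188/2 = 0.0940.
Expected number = 0.0940 × 800 = 75.20 ≈ 75.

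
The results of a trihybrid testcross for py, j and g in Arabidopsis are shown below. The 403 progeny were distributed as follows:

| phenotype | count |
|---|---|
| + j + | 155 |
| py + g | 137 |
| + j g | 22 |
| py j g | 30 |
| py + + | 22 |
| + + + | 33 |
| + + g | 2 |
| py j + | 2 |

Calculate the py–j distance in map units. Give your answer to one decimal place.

16.6 map units

The two most frequent reciprocal classes, + j + and py + g, are the parental types, so the F1 was + j + / py + g.
The two rarest classes, py j + and + + g, are the double crossovers. Comparing them with the parentals, only the py allele has switched, so py is the middle locus and the order is g – py – j.
Crossovers in the py–j interval produce the single-crossover classes + + + and py j g (33 + 30 = 63) plus the double crossovers (4).
RF(py–j) = (63 + 4) / 403 = 67/403 = 0.1663 → 16.6 map units.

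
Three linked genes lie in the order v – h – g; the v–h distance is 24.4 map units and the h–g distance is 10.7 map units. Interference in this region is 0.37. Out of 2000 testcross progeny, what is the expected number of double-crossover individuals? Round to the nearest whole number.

33

Map distances give recombination frequencies of 0.244 and 0.107 for the two intervals.
With interference 0.37 (so coincidence = 0.63), expected double-crossover frequency = 0.244 × 0.107 × 0.63 = 0.01645.
Expected number = 0.01645 × 2000 = 32.90 ≈ 33.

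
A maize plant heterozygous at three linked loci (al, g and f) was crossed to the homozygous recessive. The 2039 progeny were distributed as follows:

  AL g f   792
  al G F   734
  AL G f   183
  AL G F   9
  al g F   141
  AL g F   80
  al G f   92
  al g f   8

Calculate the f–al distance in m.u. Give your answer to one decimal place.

9.3 m.u.

The two most frequent reciprocal classes, al G F and AL g f, are the parental types, so the F1 was al G F / AL g f.
The two rarest classes, AL G F and al g f, are the double crossovers. Comparing them with the parentals, only the al allele has switched, so al is the middle locus and the order is g – al – f.
Crossovers in the al–f interval produce the single-crossover classes al G f and AL g F (92 + 80 = 172) plus the double crossovers (17).
RF(al–f) = (172 + 17) / 2039 = 189/2039 = 0.0927 → 9.3 m.u.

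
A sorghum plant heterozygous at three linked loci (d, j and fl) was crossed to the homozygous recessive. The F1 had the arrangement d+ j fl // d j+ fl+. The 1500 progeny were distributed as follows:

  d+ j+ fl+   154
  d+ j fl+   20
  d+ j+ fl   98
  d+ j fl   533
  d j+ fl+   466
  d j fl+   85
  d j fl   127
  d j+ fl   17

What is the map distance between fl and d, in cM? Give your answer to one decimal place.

21.2 cM

The two rarest classes, d+ j fl+ and d j+ fl, are the double crossovers. Comparing them with the parentals, only the fl allele has switched, so fl is the middle locus and the order is j – fl – d.
Crossovers in the fl–d interval produce the single-crossover classes d j fl and d+ j+ fl+ (127 + 154 = 281) plus the double crossovers (37).
RF(fl–d) = (281 + 37) / 1500 = 318/1500 = 0.2120 → 21.2 cM.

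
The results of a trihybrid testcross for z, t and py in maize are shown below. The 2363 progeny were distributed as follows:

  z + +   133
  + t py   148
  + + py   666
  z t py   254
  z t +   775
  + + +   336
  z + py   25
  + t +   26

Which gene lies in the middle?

z

The two most frequent reciprocal classes, z t + and + + py, are the parental types, so the F1 was z t + / + + py.
The two rarest classes, + t + and z + py, are the double crossovers. Comparing them with the parentals, only the z allele has switched, so z is the middle locus and the order is t – z – py.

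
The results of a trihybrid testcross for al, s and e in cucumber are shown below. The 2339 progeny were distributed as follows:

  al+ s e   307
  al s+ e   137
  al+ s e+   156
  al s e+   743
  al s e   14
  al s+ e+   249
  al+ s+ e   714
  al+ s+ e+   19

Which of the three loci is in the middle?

The two most frequent reciprocal classes, al s e+ and al+ s+ e, are the parental types, so the F1 was al s e+ / al+ s+ e.
The two rarest classes, al s e and al+ s+ e+, are the double crossovers. Comparing them with the parentals, only the e allele has switched, so e is the middle locus and the order is al – e – s.

e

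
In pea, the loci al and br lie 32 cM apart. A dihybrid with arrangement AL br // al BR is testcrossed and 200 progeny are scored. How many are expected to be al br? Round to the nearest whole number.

32

A map distance of 32 cM corresponds to a recombination frequency of 0.320.
The F1 is AL br / al BR, so al br is a recombinant gamete class with expected frequency r/2 = 0.320/2 = 0.1600.
Expected number = 0.1600 × 200 = 32.00 ≈ 32.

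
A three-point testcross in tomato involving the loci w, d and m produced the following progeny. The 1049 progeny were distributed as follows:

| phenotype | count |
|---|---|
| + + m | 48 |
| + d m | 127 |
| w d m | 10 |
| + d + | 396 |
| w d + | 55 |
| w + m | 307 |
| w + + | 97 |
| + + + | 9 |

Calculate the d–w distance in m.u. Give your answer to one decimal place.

The two most frequent reciprocal classes, w + m and + d +, are the parental types, so the F1 was w + m / + d +.
The two rarest classes, w d m and + + +, are the double crossovers. Comparing them with the parentals, only the d allele has switched, so d is the middle locus and the order is w – d – m.
Crossovers in the w–d interval produce the single-crossover classes + + m and w d + (48 + 55 = 103) plus the double crossovers (19).
RF(w–d) = (103 + 19) / 1049 = 122/1049 = 0.1163 → 11.6 m.u.

11.6 m.u.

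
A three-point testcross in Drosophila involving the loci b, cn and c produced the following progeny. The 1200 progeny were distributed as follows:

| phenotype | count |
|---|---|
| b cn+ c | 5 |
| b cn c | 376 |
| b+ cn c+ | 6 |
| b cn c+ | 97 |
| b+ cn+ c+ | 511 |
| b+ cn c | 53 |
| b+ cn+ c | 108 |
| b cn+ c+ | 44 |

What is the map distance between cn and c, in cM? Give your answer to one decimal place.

18.0 cM

The two most frequent reciprocal classes, b+ cn+ c+ and b cn c, are the parental types, so the F1 was b+ cn+ c+ / b cn c.
The two rarest classes, b+ cn c+ and b cn+ c, are the double crossovers. Comparing them with the parentals, only the cn allele has switched, so cn is the middle locus and the order is b – cn – c.
Crossovers in the cn–c interval produce the single-crossover classes b+ cn+ c and b cn c+ (108 + 97 = 205) plus the double crossovers (11).
RF(cn–c) = (205 + 11) / 1200 = 216/1200 = 0.1800 → 18.0 cM.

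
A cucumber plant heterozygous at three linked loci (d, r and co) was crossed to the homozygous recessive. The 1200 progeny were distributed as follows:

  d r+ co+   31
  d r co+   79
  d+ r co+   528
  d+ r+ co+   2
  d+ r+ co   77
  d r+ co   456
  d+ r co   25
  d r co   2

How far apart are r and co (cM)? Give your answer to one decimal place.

5.0 cM

The two most frequent reciprocal classes, d r+ co and d+ r co+, are the parental types, so the F1 was d r+ co / d+ r co+.
The two rarest classes, d r co and d+ r+ co+, are the double crossovers. Comparing them with the parentals, only the r allele has switched, so r is the middle locus and the order is d – r – co.
Crossovers in the r–co interval produce the single-crossover classes d r+ co+ and d+ r co (31 + 25 = 56) plus the double crossovers (4).
RF(r–co) = (56 + 4) / 1200 = 60/1200 = 0.0500 → 5.0 cM.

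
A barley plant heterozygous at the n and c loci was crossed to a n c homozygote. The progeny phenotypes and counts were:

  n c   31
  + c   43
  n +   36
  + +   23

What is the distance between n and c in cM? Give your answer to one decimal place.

The two most frequent classes, + c (43) and n + (36), are the parental types, so the F1 was + c / n +.
The recombinant classes are + + and n c: 23 + 31 = 54.
Recombination frequency = 54/133 = 0.4060 ≈ 40.6%, i.e. 40.6 cM.

40.6 cM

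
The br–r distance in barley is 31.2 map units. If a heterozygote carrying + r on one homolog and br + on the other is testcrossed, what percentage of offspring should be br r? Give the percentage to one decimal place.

15.6%

A map distance of 31.2 map units corresponds to a recombination frequency of 0.312.
The F1 is + r / br +, so br r is a recombinant gamete class with expected frequency r/2 = 0.312/2 = 0.1560.
That is 0.1560 = 15.6% of the progeny.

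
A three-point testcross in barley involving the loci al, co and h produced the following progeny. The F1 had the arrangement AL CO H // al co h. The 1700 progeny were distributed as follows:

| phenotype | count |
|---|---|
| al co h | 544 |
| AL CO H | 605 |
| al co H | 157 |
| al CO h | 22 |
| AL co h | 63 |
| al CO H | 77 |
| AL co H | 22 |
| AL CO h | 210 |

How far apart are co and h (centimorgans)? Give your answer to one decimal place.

The two rarest classes, AL co H and al CO h, are the double crossovers. Comparing them with the parentals, only the co allele has switched, so co is the middle locus and the order is h – co – al.
Crossovers in the h–co interval produce the single-crossover classes AL CO h and al co H (210 + 157 = 367) plus the double crossovers (44).
RF(h–co) = (367 + 44) / 1700 = 411/1700 = 0.2418 → 24.2 centimorgans.

24.2 centimorgans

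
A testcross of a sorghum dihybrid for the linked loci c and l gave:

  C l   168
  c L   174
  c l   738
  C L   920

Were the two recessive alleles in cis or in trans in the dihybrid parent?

The two most frequent classes are C L (920) and c l (738); these are the parental (non-recombinant) types.
So the F1 carried C L on one chromosome and c l on the other — the recessive alleles are on the same chromosome (cis / coupling).

cis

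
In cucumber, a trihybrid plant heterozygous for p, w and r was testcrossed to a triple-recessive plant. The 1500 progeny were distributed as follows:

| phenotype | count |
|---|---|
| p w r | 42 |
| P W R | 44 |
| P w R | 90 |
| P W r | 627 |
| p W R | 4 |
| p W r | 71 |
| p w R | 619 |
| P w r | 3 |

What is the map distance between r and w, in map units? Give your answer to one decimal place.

The two most frequent reciprocal classes, p w R and P W r, are the parental types, so the F1 was p w R / P W r.
The two rarest classes, p W R and P w r, are the double crossovers. Comparing them with the parentals, only the w allele has switched, so w is the middle locus and the order is p – w – r.
Crossovers in the w–r interval produce the single-crossover classes p w r and P W R (42 + 44 = 86) plus the double crossovers (7).
RF(w–r) = (86 + 7) / 1500 = 93/1500 = 0.0620 → 6.2 map units.

6.2 map units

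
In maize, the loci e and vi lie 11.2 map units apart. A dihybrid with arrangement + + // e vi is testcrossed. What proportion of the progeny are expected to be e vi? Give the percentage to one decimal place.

44.4%

A map distance of 11.2 map units corresponds to a recombination frequency of 0.112.
The F1 is + + / e vi, so e vi is a parental gamete class with expected frequency (1 − r)/2 = 0.888/2 = 0.4440.
That is 0.4440 = 44.4% of the progeny.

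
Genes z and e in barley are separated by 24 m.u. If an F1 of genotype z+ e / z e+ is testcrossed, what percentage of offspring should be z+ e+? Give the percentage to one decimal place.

A map distance of 24 m.u. corresponds to a recombination frequency of 0.240.
The F1 is z+ e / z e+, so z+ e+ is a recombinant gamete class with expected frequency r/2 = 0.240/2 = 0.1200.
That is 0.1200 = 12.0% of the progeny.

12.0%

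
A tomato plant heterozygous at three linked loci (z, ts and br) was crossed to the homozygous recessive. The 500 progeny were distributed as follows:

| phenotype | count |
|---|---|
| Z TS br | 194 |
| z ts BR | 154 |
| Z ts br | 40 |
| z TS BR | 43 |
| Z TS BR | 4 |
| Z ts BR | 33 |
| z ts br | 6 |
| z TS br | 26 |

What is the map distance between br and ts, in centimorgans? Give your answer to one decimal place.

The two most frequent reciprocal classes, Z TS br and z ts BR, are the parental types, so the F1 was Z TS br / z ts BR.
The two rarest classes, Z TS BR and z ts br, are the double crossovers. Comparing them with the parentals, only the br allele has switched, so br is the middle locus and the order is ts – br – z.
Crossovers in the ts–br interval produce the single-crossover classes Z ts br and z TS BR (40 + 43 = 83) plus the double crossovers (10).
RF(ts–br) = (83 + 10) / 500 = 93/500 = 0.1860 → 18.6 centimorgans.

18.6 centimorgans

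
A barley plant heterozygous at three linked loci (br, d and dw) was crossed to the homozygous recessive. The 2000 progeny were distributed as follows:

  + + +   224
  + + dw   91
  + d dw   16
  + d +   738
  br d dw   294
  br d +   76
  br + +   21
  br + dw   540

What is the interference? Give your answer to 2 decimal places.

The two most frequent reciprocal classes, br + dw and + d +, are the parental types, so the F1 was br + dw / + d +.
The two rarest classes, br + + and + d dw, are the double crossovers. Comparing them with the parentals, only the dw allele has switched, so dw is the middle locus and the order is br – dw – d.
br–dw: (167 + 37)/2000 = 0.1020; dw–d: (518 + 37)/2000 = 0.2775.
Expected DCO frequency = 0.1020 × 0.2775 ≈ 0.02831; observed = 37/2000 ≈ 0.01850.
Coefficient of coincidence = 0.01850/0.02831 ≈ 0.65; interference = 1 − 0.65 = 0.35.

0.35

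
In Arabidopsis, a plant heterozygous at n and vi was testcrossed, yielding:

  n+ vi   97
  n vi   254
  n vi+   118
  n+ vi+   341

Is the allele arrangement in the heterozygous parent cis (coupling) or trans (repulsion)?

cis

The two most frequent classes are n+ vi+ (341) and n vi (254); these are the parental (non-recombinant) types.
So the F1 carried n+ vi+ on one chromosome and n vi on the other — the recessive alleles are on the same chromosome (cis / coupling).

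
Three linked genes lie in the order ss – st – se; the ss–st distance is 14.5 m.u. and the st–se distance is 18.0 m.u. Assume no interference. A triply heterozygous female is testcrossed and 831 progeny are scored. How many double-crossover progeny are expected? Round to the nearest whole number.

Map distances give recombination frequencies of 0.145 and 0.180 for the two intervals.
With no interference, expected double-crossover frequency = 0.145 × 0.180 = 0.02610.
Expected number = 0.02610 × 831 = 21.69 ≈ 22.

22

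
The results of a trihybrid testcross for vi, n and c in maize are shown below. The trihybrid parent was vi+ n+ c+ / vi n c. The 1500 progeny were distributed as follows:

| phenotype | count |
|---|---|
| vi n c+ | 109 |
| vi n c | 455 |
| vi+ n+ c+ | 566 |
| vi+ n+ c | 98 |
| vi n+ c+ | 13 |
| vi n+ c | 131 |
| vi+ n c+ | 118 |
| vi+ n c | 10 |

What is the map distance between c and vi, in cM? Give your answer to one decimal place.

15.3 cM

The two rarest classes, vi n+ c+ and vi+ n c, are the double crossovers. Comparing them with the parentals, only the vi allele has switched, so vi is the middle locus and the order is n – vi – c.
Crossovers in the vi–c interval produce the single-crossover classes vi+ n+ c and vi n c+ (98 + 109 = 207) plus the double crossovers (23).
RF(vi–c) = (207 + 23) / 1500 = 230/1500 = 0.1533 → 15.3 cM.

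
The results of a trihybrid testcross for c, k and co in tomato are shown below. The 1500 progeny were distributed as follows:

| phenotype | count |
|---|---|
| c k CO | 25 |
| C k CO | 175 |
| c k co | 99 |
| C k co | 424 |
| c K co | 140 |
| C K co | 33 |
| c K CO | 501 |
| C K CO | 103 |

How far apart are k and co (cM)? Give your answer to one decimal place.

The two most frequent reciprocal classes, c K CO and C k co, are the parental types, so the F1 was c K CO / C k co.
The two rarest classes, c k CO and C K co, are the double crossovers. Comparing them with the parentals, only the k allele has switched, so k is the middle locus and the order is co – k – c.
Crossovers in the co–k interval produce the single-crossover classes c K co and C k CO (140 + 175 = 315) plus the double crossovers (58).
RF(co–k) = (315 + 58) / 1500 = 373/1500 = 0.2487 → 24.9 cM.

24.9 cM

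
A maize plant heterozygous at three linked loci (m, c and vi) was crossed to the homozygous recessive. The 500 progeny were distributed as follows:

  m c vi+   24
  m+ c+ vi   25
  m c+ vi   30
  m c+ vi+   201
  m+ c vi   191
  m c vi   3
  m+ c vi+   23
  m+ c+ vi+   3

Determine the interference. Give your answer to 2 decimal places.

The two most frequent reciprocal classes, m+ c vi and m c+ vi+, are the parental types, so the F1 was m+ c vi / m c+ vi+.
The two rarest classes, m c vi and m+ c+ vi+, are the double crossovers. Comparing them with the parentals, only the m allele has switched, so m is the middle locus and the order is vi – m – c.
vi–m: (53 + 6)/500 = 0.1180; m–c: (49 + 6)/500 = 0.1100.
Expected DCO frequency = 0.1180 × 0.1100 ≈ 0.01298; observed = 6/500 ≈ 0.01200.
Coefficient of coincidence = 0.01200/0.01298 ≈ 0.92; interference = 1 − 0.92 = 0.08.

0.08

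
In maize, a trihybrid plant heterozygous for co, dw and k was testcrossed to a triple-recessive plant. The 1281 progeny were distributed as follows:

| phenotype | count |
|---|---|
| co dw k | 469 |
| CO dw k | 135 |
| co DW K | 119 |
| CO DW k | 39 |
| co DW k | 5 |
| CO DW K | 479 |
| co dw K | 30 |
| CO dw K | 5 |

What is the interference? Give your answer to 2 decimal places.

The two most frequent reciprocal classes, CO DW K and co dw k, are the parental types, so the F1 was CO DW K / co dw k.
The two rarest classes, CO dw K and co DW k, are the double crossovers. Comparing them with the parentals, only the dw allele has switched, so dw is the middle locus and the order is co – dw – k.
co–dw: (254 + 10)/1281 = 0.2061; dw–k: (69 + 10)/1281 = 0.0617.
Expected DCO frequency = 0.2061 × 0.0617 ≈ 0.01272; observed = 10/1281 ≈ 0.00781.
Coefficient of coincidence = 0.00781/0.01272 ≈ 0.61; interference = 1 − 0.61 = 0.39.

0.39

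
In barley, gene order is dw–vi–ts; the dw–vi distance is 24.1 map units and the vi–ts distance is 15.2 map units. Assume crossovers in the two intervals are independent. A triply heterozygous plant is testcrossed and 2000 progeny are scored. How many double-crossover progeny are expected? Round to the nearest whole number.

Map distances give recombination frequencies of 0.241 and 0.152 for the two intervals.
With no interference, expected double-crossover frequency = 0.241 × 0.152 = 0.03663.
Expected number = 0.03663 × 2000 = 73.26 ≈ 73.

73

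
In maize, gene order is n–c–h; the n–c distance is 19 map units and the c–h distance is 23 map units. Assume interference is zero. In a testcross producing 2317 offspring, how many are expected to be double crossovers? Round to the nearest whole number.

Map distances give recombination frequencies of 0.190 and 0.230 for the two intervals.
With no interference, expected double-crossover frequency = 0.190 × 0.230 = 0.04370.
Expected number = 0.04370 × 2317 = 101.25 ≈ 101.

101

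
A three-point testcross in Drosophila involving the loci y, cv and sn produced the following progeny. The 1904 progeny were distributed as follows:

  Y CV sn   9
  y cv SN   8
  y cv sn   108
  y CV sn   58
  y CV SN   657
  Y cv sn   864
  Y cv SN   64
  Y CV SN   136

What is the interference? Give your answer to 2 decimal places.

0.11

The two most frequent reciprocal classes, y CV SN and Y cv sn, are the parental types, so the F1 was y CV SN / Y cv sn.
The two rarest classes, y cv SN and Y CV sn, are the double crossovers. Comparing them with the parentals, only the cv allele has switched, so cv is the middle locus and the order is y – cv – sn.
y–cv: (244 + 17)/1904 = 0.1371; cv–sn: (122 + 17)/1904 = 0.0730.
Expected DCO frequency = 0.1371 × 0.0730 ≈ 0.01001; observed = 17/1904 ≈ 0.00893.
Coefficient of coincidence = 0.00893/0.01001 ≈ 0.89; interference = 1 − 0.89 = 0.11.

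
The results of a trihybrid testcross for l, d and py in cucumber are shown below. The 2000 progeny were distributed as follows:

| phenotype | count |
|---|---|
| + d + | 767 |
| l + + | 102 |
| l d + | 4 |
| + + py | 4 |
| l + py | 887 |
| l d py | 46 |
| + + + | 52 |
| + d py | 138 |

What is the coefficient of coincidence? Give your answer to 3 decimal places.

0.609

The two most frequent reciprocal classes, l + py and + d +, are the parental types, so the F1 was l + py / + d +.
The two rarest classes, + + py and l d +, are the double crossovers. Comparing them with the parentals, only the l allele has switched, so l is the middle locus and the order is d – l – py.
d–l: (98 + 8)/2000 = 0.0530; l–py: (240 + 8)/2000 = 0.1240.
Expected DCO frequency = 0.0530 × 0.1240 ≈ 0.00657; observed = 8/2000 ≈ 0.00400.
Coefficient of coincidence = 0.00400/0.00657 ≈ 0.609.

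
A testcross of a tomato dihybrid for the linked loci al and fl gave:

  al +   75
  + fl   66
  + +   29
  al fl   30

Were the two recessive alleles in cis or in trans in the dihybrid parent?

The two most frequent classes are + fl (66) and al + (75); these are the parental (non-recombinant) types.
So the F1 carried + fl on one chromosome and al + on the other — the recessive alleles are on opposite chromosomes (trans / repulsion).

trans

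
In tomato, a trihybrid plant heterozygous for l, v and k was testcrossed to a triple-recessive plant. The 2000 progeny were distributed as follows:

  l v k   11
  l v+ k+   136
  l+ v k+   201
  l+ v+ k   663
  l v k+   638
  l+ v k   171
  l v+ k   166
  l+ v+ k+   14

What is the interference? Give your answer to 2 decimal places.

0.62

The two most frequent reciprocal classes, l+ v+ k and l v k+, are the parental types, so the F1 was l+ v+ k / l v k+.
The two rarest classes, l+ v+ k+ and l v k, are the double crossovers. Comparing them with the parentals, only the k allele has switched, so k is the middle locus and the order is v – k – l.
v–k: (307 + 25)/2000 = 0.1660; k–l: (367 + 25)/2000 = 0.1960.
Expected DCO frequency = 0.1660 × 0.1960 ≈ 0.03254; observed = 25/2000 ≈ 0.01250.
Coefficient of coincidence = 0.01250/0.03254 ≈ 0.38; interference = 1 − 0.38 = 0.62.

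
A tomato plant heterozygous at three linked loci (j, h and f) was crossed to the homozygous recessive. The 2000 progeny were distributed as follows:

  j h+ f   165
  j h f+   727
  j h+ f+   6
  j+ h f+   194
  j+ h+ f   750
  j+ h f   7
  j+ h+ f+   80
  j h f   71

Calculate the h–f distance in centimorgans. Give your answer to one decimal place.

8.2 centimorgans

The two most frequent reciprocal classes, j+ h+ f and j h f+, are the parental types, so the F1 was j+ h+ f / j h f+.
The two rarest classes, j+ h f and j h+ f+, are the double crossovers. Comparing them with the parentals, only the h allele has switched, so h is the middle locus and the order is j – h – f.
Crossovers in the h–f interval produce the single-crossover classes j+ h+ f+ and j h f (80 + 71 = 151) plus the double crossovers (13).
RF(h–f) = (151 + 13) / 2000 = 164/2000 = 0.0820 → 8.2 centimorgans.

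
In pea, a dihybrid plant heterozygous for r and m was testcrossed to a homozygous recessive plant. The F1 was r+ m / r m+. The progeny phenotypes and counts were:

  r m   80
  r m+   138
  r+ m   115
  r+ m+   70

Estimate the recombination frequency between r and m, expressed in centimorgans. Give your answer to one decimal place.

The recombinant classes are r+ m+ and r m: 70 + 80 = 150.
Recombination frequency = 150/403 = 0.3722 ≈ 37.2%, i.e. 37.2 centimorgans.

37.2 centimorgans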